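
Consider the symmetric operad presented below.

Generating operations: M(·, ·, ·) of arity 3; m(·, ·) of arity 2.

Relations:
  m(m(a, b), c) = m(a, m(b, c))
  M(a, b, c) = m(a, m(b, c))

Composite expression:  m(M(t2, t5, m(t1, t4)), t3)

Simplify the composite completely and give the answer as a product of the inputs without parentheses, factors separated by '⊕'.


t2 ⊕ t5 ⊕ t1 ⊕ t4 ⊕ t3

Under associativity of m, the answer is the t's in reading order.
m(t1, t4) reduces to t1 ⊕ t4
M(t2, t5, m(t1, t4)) reduces to t2 ⊕ t5 ⊕ t1 ⊕ t4
m(M(t2, t5, m(t1, t4)), t3) reduces to t2 ⊕ t5 ⊕ t1 ⊕ t4 ⊕ t3


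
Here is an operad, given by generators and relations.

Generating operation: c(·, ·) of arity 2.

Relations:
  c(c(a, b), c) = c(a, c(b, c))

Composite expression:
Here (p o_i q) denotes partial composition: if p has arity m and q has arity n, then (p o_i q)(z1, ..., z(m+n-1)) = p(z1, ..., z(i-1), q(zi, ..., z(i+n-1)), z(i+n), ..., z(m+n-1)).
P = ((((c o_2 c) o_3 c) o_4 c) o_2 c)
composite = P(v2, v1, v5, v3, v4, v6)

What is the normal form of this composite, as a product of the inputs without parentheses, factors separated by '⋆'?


v2 ⋆ v1 ⋆ v5 ⋆ v3 ⋆ v4 ⋆ v6

Every regrouping of c is equal, so read the v-inputs in written order.
c(v1, v5) linearizes to v1 ⋆ v5
c(v4, v6) linearizes to v4 ⋆ v6
c(v3, c(v4, v6)) linearizes to v3 ⋆ v4 ⋆ v6
c(c(v1, v5), c(v3, c(v4, v6))) linearizes to v1 ⋆ v5 ⋆ v3 ⋆ v4 ⋆ v6
c(v2, c(c(v1, v5), c(v3, c(v4, v6)))) linearizes to v2 ⋆ v1 ⋆ v5 ⋆ v3 ⋆ v4 ⋆ v6


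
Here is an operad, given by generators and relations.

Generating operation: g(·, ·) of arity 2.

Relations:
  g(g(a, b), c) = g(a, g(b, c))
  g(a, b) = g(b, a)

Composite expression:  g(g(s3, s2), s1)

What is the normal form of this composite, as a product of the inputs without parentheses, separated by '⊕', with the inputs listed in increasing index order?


Both nesting and order wash out for g; what remains is which s's occur.
g(s3, s2) flattens to s3 ⊕ s2
g(g(s3, s2), s1) flattens to s3 ⊕ s2 ⊕ s1
the factors in increasing index order: s1 ⊕ s2 ⊕ s3

s1 ⊕ s2 ⊕ s3


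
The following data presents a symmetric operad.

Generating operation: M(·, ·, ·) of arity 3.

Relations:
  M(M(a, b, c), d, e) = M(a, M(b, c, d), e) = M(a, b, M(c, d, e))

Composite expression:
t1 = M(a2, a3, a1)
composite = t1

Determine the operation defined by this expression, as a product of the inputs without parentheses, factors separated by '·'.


a2 · a3 · a1


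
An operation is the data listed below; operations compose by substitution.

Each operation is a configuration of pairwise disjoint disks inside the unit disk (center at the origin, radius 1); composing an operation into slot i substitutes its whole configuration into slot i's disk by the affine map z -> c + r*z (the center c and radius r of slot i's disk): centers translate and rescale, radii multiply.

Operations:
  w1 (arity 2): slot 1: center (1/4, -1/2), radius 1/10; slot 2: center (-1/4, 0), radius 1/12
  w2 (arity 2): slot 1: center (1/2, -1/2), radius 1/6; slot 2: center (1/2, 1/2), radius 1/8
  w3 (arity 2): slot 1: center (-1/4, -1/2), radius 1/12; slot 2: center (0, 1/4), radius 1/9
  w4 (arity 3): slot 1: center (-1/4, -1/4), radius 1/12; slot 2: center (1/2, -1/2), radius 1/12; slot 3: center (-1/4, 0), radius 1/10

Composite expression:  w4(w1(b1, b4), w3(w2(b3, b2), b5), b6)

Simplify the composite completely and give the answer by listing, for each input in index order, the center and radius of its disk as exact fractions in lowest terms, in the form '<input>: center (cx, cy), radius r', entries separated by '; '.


Follow each b-input down from w4: c' goes to c + r*c', radius to r*r'.
input b1: composing its 2 substitution steps yields center (-11/48, -7/24), radius 1/120
input b4: composing its 2 substitution steps yields center (-13/48, -1/4), radius 1/144
input b3: composing its 3 substitution steps yields center (139/288, -157/288), radius 1/864
input b2: composing its 3 substitution steps yields center (139/288, -155/288), radius 1/1152
input b5: composing its 2 substitution steps yields center (1/2, -23/48), radius 1/108
input b6: composing its 1 substitution step yields center (-1/4, 0), radius 1/10

b1: center (-11/48, -7/24), radius 1/120; b2: center (139/288, -155/288), radius 1/1152; b3: center (139/288, -157/288), radius 1/864; b4: center (-13/48, -1/4), radius 1/144; b5: center (1/2, -23/48), radius 1/108; b6: center (-1/4, 0), radius 1/10


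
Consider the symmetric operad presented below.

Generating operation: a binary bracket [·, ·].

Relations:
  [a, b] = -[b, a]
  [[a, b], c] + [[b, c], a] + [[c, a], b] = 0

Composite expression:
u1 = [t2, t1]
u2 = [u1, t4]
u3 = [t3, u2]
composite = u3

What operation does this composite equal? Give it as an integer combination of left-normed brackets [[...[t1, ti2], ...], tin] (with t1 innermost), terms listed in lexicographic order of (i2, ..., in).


Skip Jacobi rewriting: expand, keep t1-initial words, read off terms.
Composite bracket: [t3, [[t2, t1], t4]]
Each bracket splits as ab - ba, giving 8 signed words (2^3 = 8).
The t1-initial words carry the normal form:
  sign of t1t2t4t3 is +1, so it contributes +[[[t1, t2], t4], t3]

[[[t1, t2], t4], t3]


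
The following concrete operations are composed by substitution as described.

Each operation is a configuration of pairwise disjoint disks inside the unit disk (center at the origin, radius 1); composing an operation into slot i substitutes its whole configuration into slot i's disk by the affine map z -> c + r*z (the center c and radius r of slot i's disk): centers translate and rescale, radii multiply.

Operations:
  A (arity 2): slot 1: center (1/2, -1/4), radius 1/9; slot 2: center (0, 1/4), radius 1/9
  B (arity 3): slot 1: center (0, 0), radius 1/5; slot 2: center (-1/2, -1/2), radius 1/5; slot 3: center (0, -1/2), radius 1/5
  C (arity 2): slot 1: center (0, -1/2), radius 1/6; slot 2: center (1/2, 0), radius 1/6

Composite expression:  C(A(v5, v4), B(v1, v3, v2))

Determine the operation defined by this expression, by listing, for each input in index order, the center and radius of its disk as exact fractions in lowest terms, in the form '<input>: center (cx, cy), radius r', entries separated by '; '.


Affine substitution under C: radii multiply and v-centers shift.
v5: after 2 affine steps, its disk has center (1/12, -13/24), radius 1/54
v4: after 2 affine steps, its disk has center (0, -11/24), radius 1/54
v1: after 2 affine steps, its disk has center (1/2, 0), radius 1/30
v3: after 2 affine steps, its disk has center (5/12, -1/12), radius 1/30
v2: after 2 affine steps, its disk has center (1/2, -1/12), radius 1/30

v1: center (1/2, 0), radius 1/30; v2: center (1/2, -1/12), radius 1/30; v3: center (5/12, -1/12), radius 1/30; v4: center (0, -11/24), radius 1/54; v5: center (1/12, -13/24), radius 1/54


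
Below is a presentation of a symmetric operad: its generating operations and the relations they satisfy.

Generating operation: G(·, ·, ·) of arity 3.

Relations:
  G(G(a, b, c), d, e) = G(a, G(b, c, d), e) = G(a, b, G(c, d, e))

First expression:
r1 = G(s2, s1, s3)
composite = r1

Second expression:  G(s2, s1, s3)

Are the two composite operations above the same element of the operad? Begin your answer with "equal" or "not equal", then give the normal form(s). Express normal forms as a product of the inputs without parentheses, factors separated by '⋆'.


equal: each reduces to s2 ⋆ s1 ⋆ s3

The first expression, normalized: s2 ⋆ s1 ⋆ s3
The second expression, normalized: s2 ⋆ s1 ⋆ s3
One common form — equal.


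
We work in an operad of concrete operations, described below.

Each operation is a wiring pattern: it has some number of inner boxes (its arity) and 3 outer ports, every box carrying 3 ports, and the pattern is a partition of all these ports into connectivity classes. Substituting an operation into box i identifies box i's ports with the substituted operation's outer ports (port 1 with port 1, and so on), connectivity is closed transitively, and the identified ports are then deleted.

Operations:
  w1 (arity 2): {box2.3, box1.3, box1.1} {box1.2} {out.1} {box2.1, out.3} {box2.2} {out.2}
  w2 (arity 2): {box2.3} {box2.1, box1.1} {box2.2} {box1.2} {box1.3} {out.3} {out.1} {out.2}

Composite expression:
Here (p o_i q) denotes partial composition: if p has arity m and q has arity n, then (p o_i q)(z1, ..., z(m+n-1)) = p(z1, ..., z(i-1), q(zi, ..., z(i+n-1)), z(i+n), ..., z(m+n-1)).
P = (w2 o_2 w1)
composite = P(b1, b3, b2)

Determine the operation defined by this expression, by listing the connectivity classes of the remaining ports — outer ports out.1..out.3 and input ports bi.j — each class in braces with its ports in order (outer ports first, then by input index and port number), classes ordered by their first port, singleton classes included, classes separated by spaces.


{out.1} {out.2} {out.3} {b1.1} {b1.2} {b1.3} {b2.1} {b2.2} {b2.3, b3.1, b3.3} {b3.2}

Substituting into w2 glues patterns; closure does the rest.
after w1, the pattern on (b3, b2) reads {out.1} {out.2} {out.3, b2.1} {b2.2} {b2.3, b3.1, b3.3} {b3.2} (out.j = its outer ports)
after w2, the pattern on (b1, b3, b2) reads {out.1} {out.2} {out.3} {b1.1} {b1.2} {b1.3} {b2.1} {b2.2} {b2.3, b3.1, b3.3} {b3.2} (out.j = its outer ports)


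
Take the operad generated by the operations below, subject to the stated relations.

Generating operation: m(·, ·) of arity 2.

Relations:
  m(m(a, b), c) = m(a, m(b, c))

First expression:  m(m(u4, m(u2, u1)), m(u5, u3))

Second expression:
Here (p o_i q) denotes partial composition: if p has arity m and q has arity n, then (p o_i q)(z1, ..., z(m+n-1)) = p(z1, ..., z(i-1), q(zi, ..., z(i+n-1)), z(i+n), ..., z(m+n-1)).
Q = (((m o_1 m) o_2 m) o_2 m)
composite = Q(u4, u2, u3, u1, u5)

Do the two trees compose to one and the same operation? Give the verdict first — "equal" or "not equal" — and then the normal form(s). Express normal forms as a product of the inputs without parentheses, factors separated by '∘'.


not equal: they reduce to u4 ∘ u2 ∘ u1 ∘ u5 ∘ u3 and u4 ∘ u2 ∘ u3 ∘ u1 ∘ u5


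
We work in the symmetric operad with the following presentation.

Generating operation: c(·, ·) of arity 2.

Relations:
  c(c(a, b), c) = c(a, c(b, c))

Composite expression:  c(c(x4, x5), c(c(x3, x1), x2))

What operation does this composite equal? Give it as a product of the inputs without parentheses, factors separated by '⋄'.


x4 ⋄ x5 ⋄ x3 ⋄ x1 ⋄ x2

All parenthesizations of c agree; list the x-inputs left to right.
c(x4, x5) linearizes to x4 ⋄ x5
c(x3, x1) linearizes to x3 ⋄ x1
c(c(x3, x1), x2) linearizes to x3 ⋄ x1 ⋄ x2
c(c(x4, x5), c(c(x3, x1), x2)) linearizes to x4 ⋄ x5 ⋄ x3 ⋄ x1 ⋄ x2


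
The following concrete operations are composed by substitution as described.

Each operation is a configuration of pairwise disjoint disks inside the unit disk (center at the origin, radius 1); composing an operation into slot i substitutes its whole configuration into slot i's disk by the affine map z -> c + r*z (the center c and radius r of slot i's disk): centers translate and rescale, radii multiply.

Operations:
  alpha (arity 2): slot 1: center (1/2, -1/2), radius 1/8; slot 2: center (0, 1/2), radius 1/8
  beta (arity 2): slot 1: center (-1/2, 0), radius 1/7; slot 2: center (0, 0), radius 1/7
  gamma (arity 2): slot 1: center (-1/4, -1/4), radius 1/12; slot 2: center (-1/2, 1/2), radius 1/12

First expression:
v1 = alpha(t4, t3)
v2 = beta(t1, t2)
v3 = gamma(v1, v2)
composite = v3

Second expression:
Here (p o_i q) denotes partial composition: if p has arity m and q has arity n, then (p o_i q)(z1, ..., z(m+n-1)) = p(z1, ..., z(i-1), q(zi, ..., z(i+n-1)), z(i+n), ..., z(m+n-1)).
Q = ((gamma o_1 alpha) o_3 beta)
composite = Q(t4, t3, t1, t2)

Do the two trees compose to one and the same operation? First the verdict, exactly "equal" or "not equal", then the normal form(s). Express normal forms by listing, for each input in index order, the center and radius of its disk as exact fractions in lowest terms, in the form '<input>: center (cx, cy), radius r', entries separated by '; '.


equal; the common form is t1: center (-13/24, 1/2), radius 1/84; t2: center (-1/2, 1/2), radius 1/84; t3: center (-1/4, -5/24), radius 1/96; t4: center (-5/24, -7/24), radius 1/96

The first composite normalizes to t1: center (-13/24, 1/2), radius 1/84; t2: center (-1/2, 1/2), radius 1/84; t3: center (-1/4, -5/24), radius 1/96; t4: center (-5/24, -7/24), radius 1/96
The second composite normalizes to t1: center (-13/24, 1/2), radius 1/84; t2: center (-1/2, 1/2), radius 1/84; t3: center (-1/4, -5/24), radius 1/96; t4: center (-5/24, -7/24), radius 1/96
Both agree, so they are equal.


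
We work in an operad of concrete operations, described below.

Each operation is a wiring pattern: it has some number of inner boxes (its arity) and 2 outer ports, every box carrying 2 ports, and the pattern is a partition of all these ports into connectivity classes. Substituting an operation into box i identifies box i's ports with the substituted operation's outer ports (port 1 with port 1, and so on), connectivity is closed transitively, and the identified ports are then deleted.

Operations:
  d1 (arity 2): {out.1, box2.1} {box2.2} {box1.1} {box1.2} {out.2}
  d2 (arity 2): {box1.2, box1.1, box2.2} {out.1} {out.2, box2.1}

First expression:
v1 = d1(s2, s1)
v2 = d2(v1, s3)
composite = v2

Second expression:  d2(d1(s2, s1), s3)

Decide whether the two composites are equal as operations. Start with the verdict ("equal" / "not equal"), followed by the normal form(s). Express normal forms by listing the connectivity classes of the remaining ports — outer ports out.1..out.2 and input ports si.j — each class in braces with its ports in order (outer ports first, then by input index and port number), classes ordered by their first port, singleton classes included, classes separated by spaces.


equal; the common form is {out.1} {out.2, s3.1} {s1.1, s3.2} {s1.2} {s2.1} {s2.2}

The first composite normalizes to {out.1} {out.2, s3.1} {s1.1, s3.2} {s1.2} {s2.1} {s2.2}
The second composite normalizes to {out.1} {out.2, s3.1} {s1.1, s3.2} {s1.2} {s2.1} {s2.2}
One common form — equal.


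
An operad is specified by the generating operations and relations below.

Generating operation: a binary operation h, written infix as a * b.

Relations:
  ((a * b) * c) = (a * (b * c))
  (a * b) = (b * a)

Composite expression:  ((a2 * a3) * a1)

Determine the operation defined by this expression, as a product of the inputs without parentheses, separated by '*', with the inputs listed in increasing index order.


a1 * a2 * a3

Key point: h commutes, so take the a-inputs in any fixed order.
(a2 * a3) collapses to a2 * a3
((a2 * a3) * a1) collapses to a2 * a3 * a1
reordering the factors by index: a1 * a2 * a3


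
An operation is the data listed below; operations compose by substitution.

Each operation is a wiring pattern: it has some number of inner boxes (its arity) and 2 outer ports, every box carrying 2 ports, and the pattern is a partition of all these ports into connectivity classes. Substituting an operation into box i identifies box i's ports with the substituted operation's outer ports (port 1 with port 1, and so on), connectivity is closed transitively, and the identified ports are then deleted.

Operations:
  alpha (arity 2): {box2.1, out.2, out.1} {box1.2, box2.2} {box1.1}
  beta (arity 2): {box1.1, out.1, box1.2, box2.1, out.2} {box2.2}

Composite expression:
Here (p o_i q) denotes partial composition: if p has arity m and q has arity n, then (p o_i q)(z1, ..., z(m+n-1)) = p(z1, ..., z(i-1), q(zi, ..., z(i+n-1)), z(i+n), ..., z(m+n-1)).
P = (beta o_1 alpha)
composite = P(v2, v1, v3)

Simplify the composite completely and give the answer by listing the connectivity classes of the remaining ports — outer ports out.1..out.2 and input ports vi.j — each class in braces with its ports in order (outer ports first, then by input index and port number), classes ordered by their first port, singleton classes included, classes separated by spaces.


{out.1, out.2, v1.1, v3.1} {v1.2, v2.2} {v2.1} {v3.2}

After gluing at beta, chains via deleted ports link the v-ports.
alpha over (v2, v1) gives {out.1, out.2, v1.1} {v1.2, v2.2} {v2.1}, out.j being that stage's outer ports
beta over (v2, v1, v3) gives {out.1, out.2, v1.1, v3.1} {v1.2, v2.2} {v2.1} {v3.2}, out.j being that stage's outer ports


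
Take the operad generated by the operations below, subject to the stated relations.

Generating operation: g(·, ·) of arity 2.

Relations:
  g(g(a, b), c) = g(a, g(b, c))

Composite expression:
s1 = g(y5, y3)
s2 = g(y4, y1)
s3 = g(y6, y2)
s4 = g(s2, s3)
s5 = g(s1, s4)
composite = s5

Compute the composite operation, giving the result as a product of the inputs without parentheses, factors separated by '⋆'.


y5 ⋆ y3 ⋆ y4 ⋆ y1 ⋆ y6 ⋆ y2

Key point: g is associative — brackets drop, the y-order remains.
g(y5, y3) collapses to y5 ⋆ y3
g(y4, y1) collapses to y4 ⋆ y1
g(y6, y2) collapses to y6 ⋆ y2
g(g(y4, y1), g(y6, y2)) collapses to y4 ⋆ y1 ⋆ y6 ⋆ y2
g(g(y5, y3), g(g(y4, y1), g(y6, y2))) collapses to y5 ⋆ y3 ⋆ y4 ⋆ y1 ⋆ y6 ⋆ y2


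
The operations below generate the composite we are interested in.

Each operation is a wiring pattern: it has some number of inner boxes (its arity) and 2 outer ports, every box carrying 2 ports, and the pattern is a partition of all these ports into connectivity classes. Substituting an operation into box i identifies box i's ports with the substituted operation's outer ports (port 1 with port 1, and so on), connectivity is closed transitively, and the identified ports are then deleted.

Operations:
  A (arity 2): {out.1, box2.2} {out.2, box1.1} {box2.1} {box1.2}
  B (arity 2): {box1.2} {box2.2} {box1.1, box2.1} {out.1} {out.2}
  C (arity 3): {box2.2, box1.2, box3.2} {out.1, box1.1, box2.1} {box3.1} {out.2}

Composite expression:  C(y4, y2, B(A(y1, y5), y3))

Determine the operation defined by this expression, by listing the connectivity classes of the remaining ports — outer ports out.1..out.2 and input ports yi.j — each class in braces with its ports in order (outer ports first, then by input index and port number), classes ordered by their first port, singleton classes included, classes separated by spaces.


{out.1, y2.1, y4.1} {out.2} {y1.1} {y1.2} {y2.2, y4.2} {y3.1, y5.2} {y3.2} {y5.1}

Two ports join when wires chain via C-identified ports.
A over (y1, y5) gives {out.1, y5.2} {out.2, y1.1} {y1.2} {y5.1}, out.j being that stage's outer ports
B over (y1, y5, y3) gives {out.1} {out.2} {y1.1} {y1.2} {y3.1, y5.2} {y3.2} {y5.1}, out.j being that stage's outer ports
C over (y4, y2, y1, y5, y3) gives {out.1, y2.1, y4.1} {out.2} {y1.1} {y1.2} {y2.2, y4.2} {y3.1, y5.2} {y3.2} {y5.1}, out.j being that stage's outer ports


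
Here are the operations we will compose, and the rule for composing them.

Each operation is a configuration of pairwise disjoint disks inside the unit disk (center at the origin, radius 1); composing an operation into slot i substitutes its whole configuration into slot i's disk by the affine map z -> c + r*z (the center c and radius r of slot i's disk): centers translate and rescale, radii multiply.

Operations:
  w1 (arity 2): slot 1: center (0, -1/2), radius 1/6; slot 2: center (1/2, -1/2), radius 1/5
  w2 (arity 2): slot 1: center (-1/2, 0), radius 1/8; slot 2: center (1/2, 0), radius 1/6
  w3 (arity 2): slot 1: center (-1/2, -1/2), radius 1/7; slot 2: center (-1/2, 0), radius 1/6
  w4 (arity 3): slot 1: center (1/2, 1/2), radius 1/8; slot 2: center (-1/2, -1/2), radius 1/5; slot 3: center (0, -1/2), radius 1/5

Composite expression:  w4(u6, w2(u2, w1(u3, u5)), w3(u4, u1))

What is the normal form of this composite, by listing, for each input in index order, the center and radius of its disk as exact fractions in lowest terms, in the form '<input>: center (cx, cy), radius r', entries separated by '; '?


u1: center (-1/10, -1/2), radius 1/30; u2: center (-3/5, -1/2), radius 1/40; u3: center (-2/5, -31/60), radius 1/180; u4: center (-1/10, -3/5), radius 1/35; u5: center (-23/60, -31/60), radius 1/150; u6: center (1/2, 1/2), radius 1/8

Below w4, radii multiply path by path; the u-disk centers shift.
input u6: composing its 1 substitution step yields center (1/2, 1/2), radius 1/8
input u2: composing its 2 substitution steps yields center (-3/5, -1/2), radius 1/40
input u3: composing its 3 substitution steps yields center (-2/5, -31/60), radius 1/180
input u5: composing its 3 substitution steps yields center (-23/60, -31/60), radius 1/150
input u4: composing its 2 substitution steps yields center (-1/10, -3/5), radius 1/35
input u1: composing its 2 substitution steps yields center (-1/10, -1/2), radius 1/30


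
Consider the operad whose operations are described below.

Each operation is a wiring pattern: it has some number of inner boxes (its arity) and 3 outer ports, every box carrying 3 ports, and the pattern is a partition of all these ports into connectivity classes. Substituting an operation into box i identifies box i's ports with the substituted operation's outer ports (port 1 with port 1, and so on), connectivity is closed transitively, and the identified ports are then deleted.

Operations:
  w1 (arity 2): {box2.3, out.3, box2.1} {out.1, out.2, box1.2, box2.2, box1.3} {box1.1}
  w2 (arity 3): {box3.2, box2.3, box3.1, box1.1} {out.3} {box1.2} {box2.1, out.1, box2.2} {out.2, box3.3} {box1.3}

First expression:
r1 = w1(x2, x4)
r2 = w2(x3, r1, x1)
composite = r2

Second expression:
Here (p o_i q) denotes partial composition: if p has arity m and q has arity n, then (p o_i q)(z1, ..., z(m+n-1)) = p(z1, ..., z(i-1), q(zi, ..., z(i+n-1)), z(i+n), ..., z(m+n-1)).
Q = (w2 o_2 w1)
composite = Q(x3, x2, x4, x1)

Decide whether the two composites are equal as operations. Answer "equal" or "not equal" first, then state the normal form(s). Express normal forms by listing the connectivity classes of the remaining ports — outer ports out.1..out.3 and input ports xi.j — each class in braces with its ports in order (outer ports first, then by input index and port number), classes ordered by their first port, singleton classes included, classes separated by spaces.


equal — both sides give {out.1, x2.2, x2.3, x4.2} {out.2, x1.3} {out.3} {x1.1, x1.2, x3.1, x4.1, x4.3} {x2.1} {x3.2} {x3.3}


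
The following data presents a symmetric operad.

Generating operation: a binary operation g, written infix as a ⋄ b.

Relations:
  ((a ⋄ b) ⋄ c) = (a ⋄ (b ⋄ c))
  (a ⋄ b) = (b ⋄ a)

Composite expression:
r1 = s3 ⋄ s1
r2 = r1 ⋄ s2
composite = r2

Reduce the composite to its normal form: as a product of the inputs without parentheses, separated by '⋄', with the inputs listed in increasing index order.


With g associative and commutative, the s-input set is all that matters.
(s3 ⋄ s1) reduces to s3 ⋄ s1
((s3 ⋄ s1) ⋄ s2) reduces to s3 ⋄ s1 ⋄ s2
sorting the factors by input index: s1 ⋄ s2 ⋄ s3

s1 ⋄ s2 ⋄ s3


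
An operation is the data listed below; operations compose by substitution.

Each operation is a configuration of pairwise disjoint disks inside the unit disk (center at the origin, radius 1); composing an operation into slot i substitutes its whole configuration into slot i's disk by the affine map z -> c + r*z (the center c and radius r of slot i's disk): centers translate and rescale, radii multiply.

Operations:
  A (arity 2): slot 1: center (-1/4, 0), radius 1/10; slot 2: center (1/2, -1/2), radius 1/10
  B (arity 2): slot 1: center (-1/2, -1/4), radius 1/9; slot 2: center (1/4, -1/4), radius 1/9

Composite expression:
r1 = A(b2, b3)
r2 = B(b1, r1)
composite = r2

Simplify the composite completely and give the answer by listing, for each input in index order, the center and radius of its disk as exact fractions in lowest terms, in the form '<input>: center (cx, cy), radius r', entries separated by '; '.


Each b-disk chains the slot maps above it in B; radii multiply.
input b1: applying the 1 nested substitution gives center (-1/2, -1/4), radius 1/9
input b2: applying the 2 nested substitutions gives center (2/9, -1/4), radius 1/90
input b3: applying the 2 nested substitutions gives center (11/36, -11/36), radius 1/90

b1: center (-1/2, -1/4), radius 1/9; b2: center (2/9, -1/4), radius 1/90; b3: center (11/36, -11/36), radius 1/90


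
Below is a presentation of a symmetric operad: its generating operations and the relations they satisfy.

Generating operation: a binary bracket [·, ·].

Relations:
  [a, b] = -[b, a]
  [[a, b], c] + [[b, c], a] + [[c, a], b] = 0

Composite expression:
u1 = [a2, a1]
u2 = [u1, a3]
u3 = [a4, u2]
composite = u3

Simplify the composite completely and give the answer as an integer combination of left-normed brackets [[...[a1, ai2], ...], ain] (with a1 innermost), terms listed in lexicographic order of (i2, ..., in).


[[[a1, a2], a3], a4]

Expand each bracket as ab - ba; the a1-initial words give the coefficients.
Composite bracket: [a4, [[a2, a1], a3]]
The bracket unfolds into 8 signed words via [a, b] = ab - ba (2^3 = 8).
Collect the words opening with a1:
  a1a2a3a4 (sign +1) contributes +[[[a1, a2], a3], a4]


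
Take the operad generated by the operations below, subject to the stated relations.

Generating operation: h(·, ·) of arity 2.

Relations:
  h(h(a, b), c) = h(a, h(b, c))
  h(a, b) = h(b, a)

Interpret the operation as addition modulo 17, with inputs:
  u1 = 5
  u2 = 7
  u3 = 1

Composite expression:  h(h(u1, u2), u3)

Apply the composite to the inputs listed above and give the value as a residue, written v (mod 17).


13 (mod 17)

h(u1, u2) = 12
h(h(u1, u2), u3) = 13


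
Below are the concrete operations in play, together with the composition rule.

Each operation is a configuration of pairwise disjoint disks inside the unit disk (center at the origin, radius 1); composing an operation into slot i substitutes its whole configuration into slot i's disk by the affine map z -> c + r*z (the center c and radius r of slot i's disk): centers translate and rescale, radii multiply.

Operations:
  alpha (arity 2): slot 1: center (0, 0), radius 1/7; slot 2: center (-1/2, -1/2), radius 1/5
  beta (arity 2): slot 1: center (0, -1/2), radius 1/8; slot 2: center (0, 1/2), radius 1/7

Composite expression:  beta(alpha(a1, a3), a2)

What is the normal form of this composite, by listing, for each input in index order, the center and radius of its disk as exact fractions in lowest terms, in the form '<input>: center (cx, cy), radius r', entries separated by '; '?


Below beta, radii multiply path by path; the a-disk centers shift.
input a1: applying the 2 nested substitutions gives center (0, -1/2), radius 1/56
input a3: applying the 2 nested substitutions gives center (-1/16, -9/16), radius 1/40
input a2: applying the 1 nested substitution gives center (0, 1/2), radius 1/7

a1: center (0, -1/2), radius 1/56; a2: center (0, 1/2), radius 1/7; a3: center (-1/16, -9/16), radius 1/40


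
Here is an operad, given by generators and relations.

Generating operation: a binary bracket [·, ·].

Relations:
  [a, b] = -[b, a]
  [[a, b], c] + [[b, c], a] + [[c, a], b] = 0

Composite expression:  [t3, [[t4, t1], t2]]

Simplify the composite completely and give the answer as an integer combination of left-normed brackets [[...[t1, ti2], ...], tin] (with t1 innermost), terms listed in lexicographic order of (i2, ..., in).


[[[t1, t4], t2], t3]

In the tensor algebra, words opening t1 carry the t1-anchored form.
Composite bracket: [t3, [[t4, t1], t2]]
Full expansion: 8 signed words from ab - ba (2^3 = 8).
Words beginning with t1 determine it all:
  word t1t4t2t3 has sign +1, contributing +[[[t1, t4], t2], t3]


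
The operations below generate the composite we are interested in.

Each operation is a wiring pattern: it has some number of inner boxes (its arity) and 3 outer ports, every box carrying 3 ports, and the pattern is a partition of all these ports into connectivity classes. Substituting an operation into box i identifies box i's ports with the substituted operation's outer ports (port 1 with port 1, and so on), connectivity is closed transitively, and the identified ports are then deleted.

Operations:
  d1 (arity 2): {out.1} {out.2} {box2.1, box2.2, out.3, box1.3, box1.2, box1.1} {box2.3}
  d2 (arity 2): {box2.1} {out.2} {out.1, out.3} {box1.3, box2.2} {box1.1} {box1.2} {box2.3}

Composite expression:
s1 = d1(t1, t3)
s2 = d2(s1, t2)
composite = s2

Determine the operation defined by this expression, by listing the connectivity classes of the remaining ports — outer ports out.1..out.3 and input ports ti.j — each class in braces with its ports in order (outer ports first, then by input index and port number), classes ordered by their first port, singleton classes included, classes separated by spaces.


{out.1, out.3} {out.2} {t1.1, t1.2, t1.3, t2.2, t3.1, t3.2} {t2.1} {t2.3} {t3.3}

Treat the ports identified at d2 as solder joints: merge, then drop.
d1 over (t1, t3) gives {out.1} {out.2} {out.3, t1.1, t1.2, t1.3, t3.1, t3.2} {t3.3}, out.j being that stage's outer ports
d2 over (t1, t3, t2) gives {out.1, out.3} {out.2} {t1.1, t1.2, t1.3, t2.2, t3.1, t3.2} {t2.1} {t2.3} {t3.3}, out.j being that stage's outer ports


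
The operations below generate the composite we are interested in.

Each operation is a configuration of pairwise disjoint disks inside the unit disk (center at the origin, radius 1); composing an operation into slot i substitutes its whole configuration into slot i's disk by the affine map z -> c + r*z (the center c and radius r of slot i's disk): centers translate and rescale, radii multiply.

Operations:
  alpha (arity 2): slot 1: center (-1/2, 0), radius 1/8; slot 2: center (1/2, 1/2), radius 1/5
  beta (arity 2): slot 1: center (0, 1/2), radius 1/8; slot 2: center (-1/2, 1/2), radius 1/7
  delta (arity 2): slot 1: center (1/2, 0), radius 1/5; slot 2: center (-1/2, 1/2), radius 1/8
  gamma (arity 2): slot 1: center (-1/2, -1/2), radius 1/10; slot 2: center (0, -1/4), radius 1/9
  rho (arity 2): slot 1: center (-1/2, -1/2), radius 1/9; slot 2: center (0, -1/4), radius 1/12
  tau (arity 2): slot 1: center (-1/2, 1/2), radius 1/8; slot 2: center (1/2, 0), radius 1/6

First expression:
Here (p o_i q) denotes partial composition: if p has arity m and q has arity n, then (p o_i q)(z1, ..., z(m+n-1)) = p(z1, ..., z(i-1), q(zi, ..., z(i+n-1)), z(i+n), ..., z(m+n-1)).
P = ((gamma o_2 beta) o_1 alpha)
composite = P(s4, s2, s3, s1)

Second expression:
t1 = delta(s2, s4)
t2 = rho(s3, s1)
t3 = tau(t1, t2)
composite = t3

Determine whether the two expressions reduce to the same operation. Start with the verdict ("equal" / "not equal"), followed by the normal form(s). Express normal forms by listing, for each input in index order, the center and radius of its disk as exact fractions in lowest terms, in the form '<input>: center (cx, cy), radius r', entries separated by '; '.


The first expression reduces to s1: center (-1/18, -7/36), radius 1/63; s2: center (-9/20, -9/20), radius 1/50; s3: center (0, -7/36), radius 1/72; s4: center (-11/20, -1/2), radius 1/80
The second expression reduces to s1: center (1/2, -1/24), radius 1/72; s2: center (-7/16, 1/2), radius 1/40; s3: center (5/12, -1/12), radius 1/54; s4: center (-9/16, 9/16), radius 1/64
Distinct normal forms: not equal.

not equal; first: s1: center (-1/18, -7/36), radius 1/63; s2: center (-9/20, -9/20), radius 1/50; s3: center (0, -7/36), radius 1/72; s4: center (-11/20, -1/2), radius 1/80; second: s1: center (1/2, -1/24), radius 1/72; s2: center (-7/16, 1/2), radius 1/40; s3: center (5/12, -1/12), radius 1/54; s4: center (-9/16, 9/16), radius 1/64


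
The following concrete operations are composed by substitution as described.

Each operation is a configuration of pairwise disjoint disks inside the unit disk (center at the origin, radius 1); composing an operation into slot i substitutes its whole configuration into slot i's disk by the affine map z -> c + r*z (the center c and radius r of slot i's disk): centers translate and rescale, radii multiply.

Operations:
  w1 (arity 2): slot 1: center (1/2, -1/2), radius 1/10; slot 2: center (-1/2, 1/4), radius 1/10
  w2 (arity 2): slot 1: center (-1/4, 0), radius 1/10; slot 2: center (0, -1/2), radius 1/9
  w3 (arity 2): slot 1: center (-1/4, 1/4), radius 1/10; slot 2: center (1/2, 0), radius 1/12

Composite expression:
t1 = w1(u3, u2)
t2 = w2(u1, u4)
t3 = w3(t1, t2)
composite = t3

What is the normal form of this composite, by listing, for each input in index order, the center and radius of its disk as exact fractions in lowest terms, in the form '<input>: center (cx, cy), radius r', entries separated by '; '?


u1: center (23/48, 0), radius 1/120; u2: center (-3/10, 11/40), radius 1/100; u3: center (-1/5, 1/5), radius 1/100; u4: center (1/2, -1/24), radius 1/108


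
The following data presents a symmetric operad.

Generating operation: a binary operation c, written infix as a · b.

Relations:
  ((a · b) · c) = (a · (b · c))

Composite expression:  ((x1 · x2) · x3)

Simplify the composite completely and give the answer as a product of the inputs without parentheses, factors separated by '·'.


x1 · x2 · x3


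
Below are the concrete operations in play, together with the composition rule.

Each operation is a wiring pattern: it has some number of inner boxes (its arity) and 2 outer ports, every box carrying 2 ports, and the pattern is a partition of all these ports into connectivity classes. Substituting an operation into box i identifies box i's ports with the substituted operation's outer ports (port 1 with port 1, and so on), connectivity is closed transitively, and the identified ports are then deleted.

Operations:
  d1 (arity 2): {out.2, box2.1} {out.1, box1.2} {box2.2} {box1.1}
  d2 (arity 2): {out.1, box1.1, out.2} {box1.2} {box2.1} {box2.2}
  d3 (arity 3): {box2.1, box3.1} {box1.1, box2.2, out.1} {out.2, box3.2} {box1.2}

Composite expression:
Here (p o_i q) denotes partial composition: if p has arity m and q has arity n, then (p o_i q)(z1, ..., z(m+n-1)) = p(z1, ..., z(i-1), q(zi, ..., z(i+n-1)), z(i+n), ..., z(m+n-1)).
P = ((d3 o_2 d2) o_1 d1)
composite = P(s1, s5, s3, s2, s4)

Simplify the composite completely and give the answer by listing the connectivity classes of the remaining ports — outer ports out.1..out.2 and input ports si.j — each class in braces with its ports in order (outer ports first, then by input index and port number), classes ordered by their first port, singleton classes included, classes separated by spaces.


{out.1, s1.2, s3.1, s4.1} {out.2, s4.2} {s1.1} {s2.1} {s2.2} {s3.2} {s5.1} {s5.2}

After gluing at d3, chains via deleted ports link the s-ports.
composing d1 on (s1, s5), with out.j its own outer ports: {out.1, s1.2} {out.2, s5.1} {s1.1} {s5.2}
composing d2 on (s3, s2), with out.j its own outer ports: {out.1, out.2, s3.1} {s2.1} {s2.2} {s3.2}
composing d3 on (s1, s5, s3, s2, s4), with out.j its own outer ports: {out.1, s1.2, s3.1, s4.1} {out.2, s4.2} {s1.1} {s2.1} {s2.2} {s3.2} {s5.1} {s5.2}


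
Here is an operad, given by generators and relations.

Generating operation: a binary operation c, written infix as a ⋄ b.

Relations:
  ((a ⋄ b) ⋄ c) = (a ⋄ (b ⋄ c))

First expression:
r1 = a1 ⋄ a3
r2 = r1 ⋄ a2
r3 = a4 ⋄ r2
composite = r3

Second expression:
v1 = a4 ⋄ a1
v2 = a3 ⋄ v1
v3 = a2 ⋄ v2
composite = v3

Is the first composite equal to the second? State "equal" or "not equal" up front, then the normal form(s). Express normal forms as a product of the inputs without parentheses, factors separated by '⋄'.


not equal: they reduce to a4 ⋄ a1 ⋄ a3 ⋄ a2 and a2 ⋄ a3 ⋄ a4 ⋄ a1

Normal form of the first expression: a4 ⋄ a1 ⋄ a3 ⋄ a2
Normal form of the second expression: a2 ⋄ a3 ⋄ a4 ⋄ a1
They disagree, so not equal.


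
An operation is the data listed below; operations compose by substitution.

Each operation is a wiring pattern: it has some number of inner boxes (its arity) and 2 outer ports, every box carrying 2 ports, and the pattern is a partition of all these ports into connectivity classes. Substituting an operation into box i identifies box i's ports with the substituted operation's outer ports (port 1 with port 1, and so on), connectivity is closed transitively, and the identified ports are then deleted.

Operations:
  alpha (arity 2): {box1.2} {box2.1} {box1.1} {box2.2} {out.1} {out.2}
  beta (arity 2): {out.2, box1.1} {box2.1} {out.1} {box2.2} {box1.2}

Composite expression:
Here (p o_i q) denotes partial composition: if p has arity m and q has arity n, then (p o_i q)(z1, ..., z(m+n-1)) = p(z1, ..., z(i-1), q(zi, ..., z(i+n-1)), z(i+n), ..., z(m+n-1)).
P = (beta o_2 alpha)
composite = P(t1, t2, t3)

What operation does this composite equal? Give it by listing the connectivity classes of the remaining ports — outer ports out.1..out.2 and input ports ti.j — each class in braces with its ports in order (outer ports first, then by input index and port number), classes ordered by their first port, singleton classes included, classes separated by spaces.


After gluing at beta, chains via deleted ports link the t-ports.
composing alpha on (t2, t3), with out.j its own outer ports: {out.1} {out.2} {t2.1} {t2.2} {t3.1} {t3.2}
composing beta on (t1, t2, t3), with out.j its own outer ports: {out.1} {out.2, t1.1} {t1.2} {t2.1} {t2.2} {t3.1} {t3.2}

{out.1} {out.2, t1.1} {t1.2} {t2.1} {t2.2} {t3.1} {t3.2}


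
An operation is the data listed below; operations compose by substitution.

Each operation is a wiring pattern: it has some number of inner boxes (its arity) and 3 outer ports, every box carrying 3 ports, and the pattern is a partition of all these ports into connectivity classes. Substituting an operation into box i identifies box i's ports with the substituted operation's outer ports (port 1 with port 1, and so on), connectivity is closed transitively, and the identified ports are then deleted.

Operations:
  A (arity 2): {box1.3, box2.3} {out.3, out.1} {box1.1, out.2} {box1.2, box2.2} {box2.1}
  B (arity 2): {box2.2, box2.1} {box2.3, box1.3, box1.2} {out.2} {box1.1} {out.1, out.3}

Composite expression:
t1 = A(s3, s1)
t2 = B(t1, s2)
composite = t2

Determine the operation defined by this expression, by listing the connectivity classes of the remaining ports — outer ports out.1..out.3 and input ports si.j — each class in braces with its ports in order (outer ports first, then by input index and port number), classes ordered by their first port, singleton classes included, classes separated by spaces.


{out.1, out.3} {out.2} {s1.1} {s1.2, s3.2} {s1.3, s3.3} {s2.1, s2.2} {s2.3, s3.1}


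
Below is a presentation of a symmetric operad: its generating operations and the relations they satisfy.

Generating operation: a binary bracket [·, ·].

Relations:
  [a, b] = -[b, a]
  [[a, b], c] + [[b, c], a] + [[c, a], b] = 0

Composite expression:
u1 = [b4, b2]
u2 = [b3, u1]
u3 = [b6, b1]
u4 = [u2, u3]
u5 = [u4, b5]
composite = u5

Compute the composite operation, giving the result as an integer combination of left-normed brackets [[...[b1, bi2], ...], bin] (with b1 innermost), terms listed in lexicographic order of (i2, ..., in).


[[[[[b1, b6], b2], b4], b3], b5] - [[[[[b1, b6], b3], b2], b4], b5] + [[[[[b1, b6], b3], b4], b2], b5] - [[[[[b1, b6], b4], b2], b3], b5]


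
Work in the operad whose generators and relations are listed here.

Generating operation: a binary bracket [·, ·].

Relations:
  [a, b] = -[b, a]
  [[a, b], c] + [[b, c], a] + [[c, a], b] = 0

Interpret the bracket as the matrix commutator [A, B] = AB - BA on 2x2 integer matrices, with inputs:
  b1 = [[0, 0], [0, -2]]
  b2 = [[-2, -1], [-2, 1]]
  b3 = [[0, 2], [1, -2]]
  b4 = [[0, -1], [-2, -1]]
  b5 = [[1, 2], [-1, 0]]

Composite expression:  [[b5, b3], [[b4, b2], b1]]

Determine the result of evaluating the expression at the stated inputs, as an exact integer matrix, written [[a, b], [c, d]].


[[-8, 64], [-128, 8]]

[b5, b3] = [[4, -2], [-3, -4]]
[b4, b2] = [[0, -4], [8, 0]]
[[b4, b2], b1] = [[0, 8], [16, 0]]
[[b5, b3], [[b4, b2], b1]] = [[-8, 64], [-128, 8]]
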